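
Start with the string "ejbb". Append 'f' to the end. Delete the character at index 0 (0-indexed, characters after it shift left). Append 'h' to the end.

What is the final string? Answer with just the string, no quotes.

Applying each edit step by step:
Start: "ejbb"
Op 1 (append 'f'): "ejbb" -> "ejbbf"
Op 2 (delete idx 0 = 'e'): "ejbbf" -> "jbbf"
Op 3 (append 'h'): "jbbf" -> "jbbfh"

Answer: jbbfh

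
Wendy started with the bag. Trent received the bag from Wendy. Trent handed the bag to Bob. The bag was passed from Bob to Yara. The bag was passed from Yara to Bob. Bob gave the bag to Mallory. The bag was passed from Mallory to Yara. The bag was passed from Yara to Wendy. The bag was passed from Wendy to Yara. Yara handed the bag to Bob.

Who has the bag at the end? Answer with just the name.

Tracking the bag through each event:
Start: Wendy has the bag.
After event 1: Trent has the bag.
After event 2: Bob has the bag.
After event 3: Yara has the bag.
After event 4: Bob has the bag.
After event 5: Mallory has the bag.
After event 6: Yara has the bag.
After event 7: Wendy has the bag.
After event 8: Yara has the bag.
After event 9: Bob has the bag.

Answer: Bob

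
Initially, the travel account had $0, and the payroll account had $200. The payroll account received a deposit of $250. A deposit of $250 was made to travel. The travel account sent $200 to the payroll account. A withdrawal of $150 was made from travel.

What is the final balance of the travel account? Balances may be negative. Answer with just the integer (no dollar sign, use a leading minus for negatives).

Answer: -100

Derivation:
Tracking account balances step by step:
Start: travel=0, payroll=200
Event 1 (deposit 250 to payroll): payroll: 200 + 250 = 450. Balances: travel=0, payroll=450
Event 2 (deposit 250 to travel): travel: 0 + 250 = 250. Balances: travel=250, payroll=450
Event 3 (transfer 200 travel -> payroll): travel: 250 - 200 = 50, payroll: 450 + 200 = 650. Balances: travel=50, payroll=650
Event 4 (withdraw 150 from travel): travel: 50 - 150 = -100. Balances: travel=-100, payroll=650

Final balance of travel: -100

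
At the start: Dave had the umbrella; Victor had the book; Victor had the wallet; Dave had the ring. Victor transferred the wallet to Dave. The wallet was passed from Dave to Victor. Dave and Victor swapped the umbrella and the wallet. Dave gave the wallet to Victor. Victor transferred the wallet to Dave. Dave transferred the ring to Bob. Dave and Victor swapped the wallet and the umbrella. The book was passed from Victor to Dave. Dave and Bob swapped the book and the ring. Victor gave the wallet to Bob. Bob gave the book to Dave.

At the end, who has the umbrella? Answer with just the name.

Tracking all object holders:
Start: umbrella:Dave, book:Victor, wallet:Victor, ring:Dave
Event 1 (give wallet: Victor -> Dave). State: umbrella:Dave, book:Victor, wallet:Dave, ring:Dave
Event 2 (give wallet: Dave -> Victor). State: umbrella:Dave, book:Victor, wallet:Victor, ring:Dave
Event 3 (swap umbrella<->wallet: now umbrella:Victor, wallet:Dave). State: umbrella:Victor, book:Victor, wallet:Dave, ring:Dave
Event 4 (give wallet: Dave -> Victor). State: umbrella:Victor, book:Victor, wallet:Victor, ring:Dave
Event 5 (give wallet: Victor -> Dave). State: umbrella:Victor, book:Victor, wallet:Dave, ring:Dave
Event 6 (give ring: Dave -> Bob). State: umbrella:Victor, book:Victor, wallet:Dave, ring:Bob
Event 7 (swap wallet<->umbrella: now wallet:Victor, umbrella:Dave). State: umbrella:Dave, book:Victor, wallet:Victor, ring:Bob
Event 8 (give book: Victor -> Dave). State: umbrella:Dave, book:Dave, wallet:Victor, ring:Bob
Event 9 (swap book<->ring: now book:Bob, ring:Dave). State: umbrella:Dave, book:Bob, wallet:Victor, ring:Dave
Event 10 (give wallet: Victor -> Bob). State: umbrella:Dave, book:Bob, wallet:Bob, ring:Dave
Event 11 (give book: Bob -> Dave). State: umbrella:Dave, book:Dave, wallet:Bob, ring:Dave

Final state: umbrella:Dave, book:Dave, wallet:Bob, ring:Dave
The umbrella is held by Dave.

Answer: Dave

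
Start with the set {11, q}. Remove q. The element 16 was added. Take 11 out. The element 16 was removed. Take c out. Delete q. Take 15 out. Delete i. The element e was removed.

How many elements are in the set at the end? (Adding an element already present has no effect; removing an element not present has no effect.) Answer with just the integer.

Answer: 0

Derivation:
Tracking the set through each operation:
Start: {11, q}
Event 1 (remove q): removed. Set: {11}
Event 2 (add 16): added. Set: {11, 16}
Event 3 (remove 11): removed. Set: {16}
Event 4 (remove 16): removed. Set: {}
Event 5 (remove c): not present, no change. Set: {}
Event 6 (remove q): not present, no change. Set: {}
Event 7 (remove 15): not present, no change. Set: {}
Event 8 (remove i): not present, no change. Set: {}
Event 9 (remove e): not present, no change. Set: {}

Final set: {} (size 0)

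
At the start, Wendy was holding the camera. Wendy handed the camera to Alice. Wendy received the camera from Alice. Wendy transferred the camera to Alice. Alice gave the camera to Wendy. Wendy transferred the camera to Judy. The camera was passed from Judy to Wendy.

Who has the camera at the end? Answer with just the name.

Tracking the camera through each event:
Start: Wendy has the camera.
After event 1: Alice has the camera.
After event 2: Wendy has the camera.
After event 3: Alice has the camera.
After event 4: Wendy has the camera.
After event 5: Judy has the camera.
After event 6: Wendy has the camera.

Answer: Wendy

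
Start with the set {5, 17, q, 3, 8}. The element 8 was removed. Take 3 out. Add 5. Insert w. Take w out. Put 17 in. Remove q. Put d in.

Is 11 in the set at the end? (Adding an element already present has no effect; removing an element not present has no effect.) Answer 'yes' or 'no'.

Answer: no

Derivation:
Tracking the set through each operation:
Start: {17, 3, 5, 8, q}
Event 1 (remove 8): removed. Set: {17, 3, 5, q}
Event 2 (remove 3): removed. Set: {17, 5, q}
Event 3 (add 5): already present, no change. Set: {17, 5, q}
Event 4 (add w): added. Set: {17, 5, q, w}
Event 5 (remove w): removed. Set: {17, 5, q}
Event 6 (add 17): already present, no change. Set: {17, 5, q}
Event 7 (remove q): removed. Set: {17, 5}
Event 8 (add d): added. Set: {17, 5, d}

Final set: {17, 5, d} (size 3)
11 is NOT in the final set.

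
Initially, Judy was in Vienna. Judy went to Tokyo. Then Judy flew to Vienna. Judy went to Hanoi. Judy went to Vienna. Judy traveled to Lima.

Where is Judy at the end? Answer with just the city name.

Answer: Lima

Derivation:
Tracking Judy's location:
Start: Judy is in Vienna.
After move 1: Vienna -> Tokyo. Judy is in Tokyo.
After move 2: Tokyo -> Vienna. Judy is in Vienna.
After move 3: Vienna -> Hanoi. Judy is in Hanoi.
After move 4: Hanoi -> Vienna. Judy is in Vienna.
After move 5: Vienna -> Lima. Judy is in Lima.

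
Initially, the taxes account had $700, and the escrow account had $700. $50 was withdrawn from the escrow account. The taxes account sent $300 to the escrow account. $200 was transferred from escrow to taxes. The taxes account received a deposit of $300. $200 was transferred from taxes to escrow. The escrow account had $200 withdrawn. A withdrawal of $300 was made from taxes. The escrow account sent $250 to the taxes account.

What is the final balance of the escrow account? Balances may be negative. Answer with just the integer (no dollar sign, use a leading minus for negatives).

Answer: 500

Derivation:
Tracking account balances step by step:
Start: taxes=700, escrow=700
Event 1 (withdraw 50 from escrow): escrow: 700 - 50 = 650. Balances: taxes=700, escrow=650
Event 2 (transfer 300 taxes -> escrow): taxes: 700 - 300 = 400, escrow: 650 + 300 = 950. Balances: taxes=400, escrow=950
Event 3 (transfer 200 escrow -> taxes): escrow: 950 - 200 = 750, taxes: 400 + 200 = 600. Balances: taxes=600, escrow=750
Event 4 (deposit 300 to taxes): taxes: 600 + 300 = 900. Balances: taxes=900, escrow=750
Event 5 (transfer 200 taxes -> escrow): taxes: 900 - 200 = 700, escrow: 750 + 200 = 950. Balances: taxes=700, escrow=950
Event 6 (withdraw 200 from escrow): escrow: 950 - 200 = 750. Balances: taxes=700, escrow=750
Event 7 (withdraw 300 from taxes): taxes: 700 - 300 = 400. Balances: taxes=400, escrow=750
Event 8 (transfer 250 escrow -> taxes): escrow: 750 - 250 = 500, taxes: 400 + 250 = 650. Balances: taxes=650, escrow=500

Final balance of escrow: 500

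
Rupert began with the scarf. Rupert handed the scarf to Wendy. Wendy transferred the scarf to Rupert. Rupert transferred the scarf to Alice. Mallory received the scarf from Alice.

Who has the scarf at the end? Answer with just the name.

Tracking the scarf through each event:
Start: Rupert has the scarf.
After event 1: Wendy has the scarf.
After event 2: Rupert has the scarf.
After event 3: Alice has the scarf.
After event 4: Mallory has the scarf.

Answer: Mallory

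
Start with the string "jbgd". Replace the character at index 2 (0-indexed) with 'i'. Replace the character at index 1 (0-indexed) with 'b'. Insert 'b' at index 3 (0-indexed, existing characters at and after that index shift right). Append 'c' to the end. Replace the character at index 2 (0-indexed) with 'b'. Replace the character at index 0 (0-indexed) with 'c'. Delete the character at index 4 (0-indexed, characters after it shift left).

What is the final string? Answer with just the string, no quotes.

Applying each edit step by step:
Start: "jbgd"
Op 1 (replace idx 2: 'g' -> 'i'): "jbgd" -> "jbid"
Op 2 (replace idx 1: 'b' -> 'b'): "jbid" -> "jbid"
Op 3 (insert 'b' at idx 3): "jbid" -> "jbibd"
Op 4 (append 'c'): "jbibd" -> "jbibdc"
Op 5 (replace idx 2: 'i' -> 'b'): "jbibdc" -> "jbbbdc"
Op 6 (replace idx 0: 'j' -> 'c'): "jbbbdc" -> "cbbbdc"
Op 7 (delete idx 4 = 'd'): "cbbbdc" -> "cbbbc"

Answer: cbbbc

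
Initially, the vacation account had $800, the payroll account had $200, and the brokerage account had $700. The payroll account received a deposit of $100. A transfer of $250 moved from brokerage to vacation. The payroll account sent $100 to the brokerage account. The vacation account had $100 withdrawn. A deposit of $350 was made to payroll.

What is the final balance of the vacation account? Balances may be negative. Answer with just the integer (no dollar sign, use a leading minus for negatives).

Answer: 950

Derivation:
Tracking account balances step by step:
Start: vacation=800, payroll=200, brokerage=700
Event 1 (deposit 100 to payroll): payroll: 200 + 100 = 300. Balances: vacation=800, payroll=300, brokerage=700
Event 2 (transfer 250 brokerage -> vacation): brokerage: 700 - 250 = 450, vacation: 800 + 250 = 1050. Balances: vacation=1050, payroll=300, brokerage=450
Event 3 (transfer 100 payroll -> brokerage): payroll: 300 - 100 = 200, brokerage: 450 + 100 = 550. Balances: vacation=1050, payroll=200, brokerage=550
Event 4 (withdraw 100 from vacation): vacation: 1050 - 100 = 950. Balances: vacation=950, payroll=200, brokerage=550
Event 5 (deposit 350 to payroll): payroll: 200 + 350 = 550. Balances: vacation=950, payroll=550, brokerage=550

Final balance of vacation: 950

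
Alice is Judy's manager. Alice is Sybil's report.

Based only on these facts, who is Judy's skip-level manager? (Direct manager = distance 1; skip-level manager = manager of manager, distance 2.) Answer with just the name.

Answer: Sybil

Derivation:
Reconstructing the manager chain from the given facts:
  Sybil -> Alice -> Judy
(each arrow means 'manager of the next')
Positions in the chain (0 = top):
  position of Sybil: 0
  position of Alice: 1
  position of Judy: 2

Judy is at position 2; the skip-level manager is 2 steps up the chain, i.e. position 0: Sybil.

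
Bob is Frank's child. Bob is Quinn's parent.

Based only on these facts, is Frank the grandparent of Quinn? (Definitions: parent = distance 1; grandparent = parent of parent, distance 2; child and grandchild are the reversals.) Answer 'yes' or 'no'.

Answer: yes

Derivation:
Reconstructing the parent chain from the given facts:
  Frank -> Bob -> Quinn
(each arrow means 'parent of the next')
Positions in the chain (0 = top):
  position of Frank: 0
  position of Bob: 1
  position of Quinn: 2

Frank is at position 0, Quinn is at position 2; signed distance (j - i) = 2.
'grandparent' requires j - i = 2. Actual distance is 2, so the relation HOLDS.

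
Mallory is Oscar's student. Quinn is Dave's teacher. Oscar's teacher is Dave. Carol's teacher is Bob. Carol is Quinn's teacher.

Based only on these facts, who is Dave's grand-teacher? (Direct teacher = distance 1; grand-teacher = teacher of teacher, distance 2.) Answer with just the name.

Reconstructing the teacher chain from the given facts:
  Bob -> Carol -> Quinn -> Dave -> Oscar -> Mallory
(each arrow means 'teacher of the next')
Positions in the chain (0 = top):
  position of Bob: 0
  position of Carol: 1
  position of Quinn: 2
  position of Dave: 3
  position of Oscar: 4
  position of Mallory: 5

Dave is at position 3; the grand-teacher is 2 steps up the chain, i.e. position 1: Carol.

Answer: Carol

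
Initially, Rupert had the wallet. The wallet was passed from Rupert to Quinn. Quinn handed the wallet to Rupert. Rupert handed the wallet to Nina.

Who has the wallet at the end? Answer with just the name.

Answer: Nina

Derivation:
Tracking the wallet through each event:
Start: Rupert has the wallet.
After event 1: Quinn has the wallet.
After event 2: Rupert has the wallet.
After event 3: Nina has the wallet.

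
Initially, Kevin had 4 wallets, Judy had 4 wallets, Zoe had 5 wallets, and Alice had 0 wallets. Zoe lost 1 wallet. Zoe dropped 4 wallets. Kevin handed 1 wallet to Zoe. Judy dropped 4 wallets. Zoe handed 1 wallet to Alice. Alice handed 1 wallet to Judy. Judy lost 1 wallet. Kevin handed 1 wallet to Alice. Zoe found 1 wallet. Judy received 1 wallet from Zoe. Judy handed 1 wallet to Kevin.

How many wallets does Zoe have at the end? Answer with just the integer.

Tracking counts step by step:
Start: Kevin=4, Judy=4, Zoe=5, Alice=0
Event 1 (Zoe -1): Zoe: 5 -> 4. State: Kevin=4, Judy=4, Zoe=4, Alice=0
Event 2 (Zoe -4): Zoe: 4 -> 0. State: Kevin=4, Judy=4, Zoe=0, Alice=0
Event 3 (Kevin -> Zoe, 1): Kevin: 4 -> 3, Zoe: 0 -> 1. State: Kevin=3, Judy=4, Zoe=1, Alice=0
Event 4 (Judy -4): Judy: 4 -> 0. State: Kevin=3, Judy=0, Zoe=1, Alice=0
Event 5 (Zoe -> Alice, 1): Zoe: 1 -> 0, Alice: 0 -> 1. State: Kevin=3, Judy=0, Zoe=0, Alice=1
Event 6 (Alice -> Judy, 1): Alice: 1 -> 0, Judy: 0 -> 1. State: Kevin=3, Judy=1, Zoe=0, Alice=0
Event 7 (Judy -1): Judy: 1 -> 0. State: Kevin=3, Judy=0, Zoe=0, Alice=0
Event 8 (Kevin -> Alice, 1): Kevin: 3 -> 2, Alice: 0 -> 1. State: Kevin=2, Judy=0, Zoe=0, Alice=1
Event 9 (Zoe +1): Zoe: 0 -> 1. State: Kevin=2, Judy=0, Zoe=1, Alice=1
Event 10 (Zoe -> Judy, 1): Zoe: 1 -> 0, Judy: 0 -> 1. State: Kevin=2, Judy=1, Zoe=0, Alice=1
Event 11 (Judy -> Kevin, 1): Judy: 1 -> 0, Kevin: 2 -> 3. State: Kevin=3, Judy=0, Zoe=0, Alice=1

Zoe's final count: 0

Answer: 0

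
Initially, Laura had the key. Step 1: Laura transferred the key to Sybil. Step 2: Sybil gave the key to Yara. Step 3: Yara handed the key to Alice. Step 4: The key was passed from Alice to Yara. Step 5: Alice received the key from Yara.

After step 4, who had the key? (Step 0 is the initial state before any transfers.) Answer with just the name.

Tracking the key holder through step 4:
After step 0 (start): Laura
After step 1: Sybil
After step 2: Yara
After step 3: Alice
After step 4: Yara

At step 4, the holder is Yara.

Answer: Yara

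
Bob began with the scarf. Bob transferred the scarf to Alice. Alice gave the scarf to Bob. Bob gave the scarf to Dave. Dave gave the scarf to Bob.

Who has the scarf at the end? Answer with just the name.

Tracking the scarf through each event:
Start: Bob has the scarf.
After event 1: Alice has the scarf.
After event 2: Bob has the scarf.
After event 3: Dave has the scarf.
After event 4: Bob has the scarf.

Answer: Bob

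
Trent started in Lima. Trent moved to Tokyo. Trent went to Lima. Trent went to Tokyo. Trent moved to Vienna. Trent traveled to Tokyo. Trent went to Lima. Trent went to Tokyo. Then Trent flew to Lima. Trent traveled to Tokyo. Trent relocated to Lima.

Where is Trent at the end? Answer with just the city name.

Answer: Lima

Derivation:
Tracking Trent's location:
Start: Trent is in Lima.
After move 1: Lima -> Tokyo. Trent is in Tokyo.
After move 2: Tokyo -> Lima. Trent is in Lima.
After move 3: Lima -> Tokyo. Trent is in Tokyo.
After move 4: Tokyo -> Vienna. Trent is in Vienna.
After move 5: Vienna -> Tokyo. Trent is in Tokyo.
After move 6: Tokyo -> Lima. Trent is in Lima.
After move 7: Lima -> Tokyo. Trent is in Tokyo.
After move 8: Tokyo -> Lima. Trent is in Lima.
After move 9: Lima -> Tokyo. Trent is in Tokyo.
After move 10: Tokyo -> Lima. Trent is in Lima.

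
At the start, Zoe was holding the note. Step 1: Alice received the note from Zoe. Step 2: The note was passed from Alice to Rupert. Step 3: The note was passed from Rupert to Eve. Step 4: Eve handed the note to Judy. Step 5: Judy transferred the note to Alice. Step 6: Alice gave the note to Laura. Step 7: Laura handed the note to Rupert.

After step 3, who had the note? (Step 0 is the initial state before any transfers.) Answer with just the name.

Answer: Eve

Derivation:
Tracking the note holder through step 3:
After step 0 (start): Zoe
After step 1: Alice
After step 2: Rupert
After step 3: Eve

At step 3, the holder is Eve.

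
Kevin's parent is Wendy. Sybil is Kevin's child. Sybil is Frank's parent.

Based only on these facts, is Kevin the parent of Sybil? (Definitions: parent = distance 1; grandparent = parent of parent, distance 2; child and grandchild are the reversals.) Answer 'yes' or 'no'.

Answer: yes

Derivation:
Reconstructing the parent chain from the given facts:
  Wendy -> Kevin -> Sybil -> Frank
(each arrow means 'parent of the next')
Positions in the chain (0 = top):
  position of Wendy: 0
  position of Kevin: 1
  position of Sybil: 2
  position of Frank: 3

Kevin is at position 1, Sybil is at position 2; signed distance (j - i) = 1.
'parent' requires j - i = 1. Actual distance is 1, so the relation HOLDS.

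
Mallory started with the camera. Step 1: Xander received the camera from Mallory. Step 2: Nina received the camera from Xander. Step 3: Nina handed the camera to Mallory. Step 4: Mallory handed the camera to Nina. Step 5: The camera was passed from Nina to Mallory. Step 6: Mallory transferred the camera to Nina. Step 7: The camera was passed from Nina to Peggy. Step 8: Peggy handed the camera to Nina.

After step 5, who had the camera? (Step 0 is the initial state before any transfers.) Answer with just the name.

Tracking the camera holder through step 5:
After step 0 (start): Mallory
After step 1: Xander
After step 2: Nina
After step 3: Mallory
After step 4: Nina
After step 5: Mallory

At step 5, the holder is Mallory.

Answer: Mallory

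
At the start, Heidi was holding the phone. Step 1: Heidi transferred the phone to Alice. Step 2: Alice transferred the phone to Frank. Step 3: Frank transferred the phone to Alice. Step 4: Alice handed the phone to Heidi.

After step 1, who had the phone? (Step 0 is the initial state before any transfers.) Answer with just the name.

Tracking the phone holder through step 1:
After step 0 (start): Heidi
After step 1: Alice

At step 1, the holder is Alice.

Answer: Alice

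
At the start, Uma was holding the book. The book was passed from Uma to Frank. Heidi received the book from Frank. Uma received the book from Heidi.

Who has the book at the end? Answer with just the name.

Tracking the book through each event:
Start: Uma has the book.
After event 1: Frank has the book.
After event 2: Heidi has the book.
After event 3: Uma has the book.

Answer: Uma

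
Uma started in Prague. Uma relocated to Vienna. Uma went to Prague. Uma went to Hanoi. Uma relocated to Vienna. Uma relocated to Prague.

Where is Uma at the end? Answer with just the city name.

Answer: Prague

Derivation:
Tracking Uma's location:
Start: Uma is in Prague.
After move 1: Prague -> Vienna. Uma is in Vienna.
After move 2: Vienna -> Prague. Uma is in Prague.
After move 3: Prague -> Hanoi. Uma is in Hanoi.
After move 4: Hanoi -> Vienna. Uma is in Vienna.
After move 5: Vienna -> Prague. Uma is in Prague.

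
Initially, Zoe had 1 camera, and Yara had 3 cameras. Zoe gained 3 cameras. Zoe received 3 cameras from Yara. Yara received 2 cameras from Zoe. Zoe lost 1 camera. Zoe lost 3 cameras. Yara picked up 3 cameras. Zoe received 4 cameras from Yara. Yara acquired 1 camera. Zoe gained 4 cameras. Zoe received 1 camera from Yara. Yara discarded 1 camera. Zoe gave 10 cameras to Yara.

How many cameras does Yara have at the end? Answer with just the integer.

Answer: 10

Derivation:
Tracking counts step by step:
Start: Zoe=1, Yara=3
Event 1 (Zoe +3): Zoe: 1 -> 4. State: Zoe=4, Yara=3
Event 2 (Yara -> Zoe, 3): Yara: 3 -> 0, Zoe: 4 -> 7. State: Zoe=7, Yara=0
Event 3 (Zoe -> Yara, 2): Zoe: 7 -> 5, Yara: 0 -> 2. State: Zoe=5, Yara=2
Event 4 (Zoe -1): Zoe: 5 -> 4. State: Zoe=4, Yara=2
Event 5 (Zoe -3): Zoe: 4 -> 1. State: Zoe=1, Yara=2
Event 6 (Yara +3): Yara: 2 -> 5. State: Zoe=1, Yara=5
Event 7 (Yara -> Zoe, 4): Yara: 5 -> 1, Zoe: 1 -> 5. State: Zoe=5, Yara=1
Event 8 (Yara +1): Yara: 1 -> 2. State: Zoe=5, Yara=2
Event 9 (Zoe +4): Zoe: 5 -> 9. State: Zoe=9, Yara=2
Event 10 (Yara -> Zoe, 1): Yara: 2 -> 1, Zoe: 9 -> 10. State: Zoe=10, Yara=1
Event 11 (Yara -1): Yara: 1 -> 0. State: Zoe=10, Yara=0
Event 12 (Zoe -> Yara, 10): Zoe: 10 -> 0, Yara: 0 -> 10. State: Zoe=0, Yara=10

Yara's final count: 10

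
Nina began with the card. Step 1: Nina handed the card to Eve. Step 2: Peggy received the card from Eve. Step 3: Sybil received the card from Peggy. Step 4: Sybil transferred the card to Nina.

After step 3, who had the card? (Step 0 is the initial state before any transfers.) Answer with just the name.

Answer: Sybil

Derivation:
Tracking the card holder through step 3:
After step 0 (start): Nina
After step 1: Eve
After step 2: Peggy
After step 3: Sybil

At step 3, the holder is Sybil.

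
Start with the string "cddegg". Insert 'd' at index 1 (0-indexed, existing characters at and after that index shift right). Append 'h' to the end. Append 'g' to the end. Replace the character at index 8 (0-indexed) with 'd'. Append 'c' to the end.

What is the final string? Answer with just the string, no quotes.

Applying each edit step by step:
Start: "cddegg"
Op 1 (insert 'd' at idx 1): "cddegg" -> "cdddegg"
Op 2 (append 'h'): "cdddegg" -> "cdddeggh"
Op 3 (append 'g'): "cdddeggh" -> "cdddegghg"
Op 4 (replace idx 8: 'g' -> 'd'): "cdddegghg" -> "cdddegghd"
Op 5 (append 'c'): "cdddegghd" -> "cdddegghdc"

Answer: cdddegghdc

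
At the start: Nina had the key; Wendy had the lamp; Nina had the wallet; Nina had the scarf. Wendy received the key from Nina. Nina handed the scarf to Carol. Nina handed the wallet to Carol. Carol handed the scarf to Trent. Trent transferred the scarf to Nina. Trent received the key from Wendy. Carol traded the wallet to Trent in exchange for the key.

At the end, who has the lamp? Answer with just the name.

Answer: Wendy

Derivation:
Tracking all object holders:
Start: key:Nina, lamp:Wendy, wallet:Nina, scarf:Nina
Event 1 (give key: Nina -> Wendy). State: key:Wendy, lamp:Wendy, wallet:Nina, scarf:Nina
Event 2 (give scarf: Nina -> Carol). State: key:Wendy, lamp:Wendy, wallet:Nina, scarf:Carol
Event 3 (give wallet: Nina -> Carol). State: key:Wendy, lamp:Wendy, wallet:Carol, scarf:Carol
Event 4 (give scarf: Carol -> Trent). State: key:Wendy, lamp:Wendy, wallet:Carol, scarf:Trent
Event 5 (give scarf: Trent -> Nina). State: key:Wendy, lamp:Wendy, wallet:Carol, scarf:Nina
Event 6 (give key: Wendy -> Trent). State: key:Trent, lamp:Wendy, wallet:Carol, scarf:Nina
Event 7 (swap wallet<->key: now wallet:Trent, key:Carol). State: key:Carol, lamp:Wendy, wallet:Trent, scarf:Nina

Final state: key:Carol, lamp:Wendy, wallet:Trent, scarf:Nina
The lamp is held by Wendy.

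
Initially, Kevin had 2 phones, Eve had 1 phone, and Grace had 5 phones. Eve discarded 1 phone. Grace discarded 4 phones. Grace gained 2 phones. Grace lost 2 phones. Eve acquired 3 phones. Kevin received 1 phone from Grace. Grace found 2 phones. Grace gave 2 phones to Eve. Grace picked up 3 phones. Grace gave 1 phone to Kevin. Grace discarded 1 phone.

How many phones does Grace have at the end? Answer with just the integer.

Answer: 1

Derivation:
Tracking counts step by step:
Start: Kevin=2, Eve=1, Grace=5
Event 1 (Eve -1): Eve: 1 -> 0. State: Kevin=2, Eve=0, Grace=5
Event 2 (Grace -4): Grace: 5 -> 1. State: Kevin=2, Eve=0, Grace=1
Event 3 (Grace +2): Grace: 1 -> 3. State: Kevin=2, Eve=0, Grace=3
Event 4 (Grace -2): Grace: 3 -> 1. State: Kevin=2, Eve=0, Grace=1
Event 5 (Eve +3): Eve: 0 -> 3. State: Kevin=2, Eve=3, Grace=1
Event 6 (Grace -> Kevin, 1): Grace: 1 -> 0, Kevin: 2 -> 3. State: Kevin=3, Eve=3, Grace=0
Event 7 (Grace +2): Grace: 0 -> 2. State: Kevin=3, Eve=3, Grace=2
Event 8 (Grace -> Eve, 2): Grace: 2 -> 0, Eve: 3 -> 5. State: Kevin=3, Eve=5, Grace=0
Event 9 (Grace +3): Grace: 0 -> 3. State: Kevin=3, Eve=5, Grace=3
Event 10 (Grace -> Kevin, 1): Grace: 3 -> 2, Kevin: 3 -> 4. State: Kevin=4, Eve=5, Grace=2
Event 11 (Grace -1): Grace: 2 -> 1. State: Kevin=4, Eve=5, Grace=1

Grace's final count: 1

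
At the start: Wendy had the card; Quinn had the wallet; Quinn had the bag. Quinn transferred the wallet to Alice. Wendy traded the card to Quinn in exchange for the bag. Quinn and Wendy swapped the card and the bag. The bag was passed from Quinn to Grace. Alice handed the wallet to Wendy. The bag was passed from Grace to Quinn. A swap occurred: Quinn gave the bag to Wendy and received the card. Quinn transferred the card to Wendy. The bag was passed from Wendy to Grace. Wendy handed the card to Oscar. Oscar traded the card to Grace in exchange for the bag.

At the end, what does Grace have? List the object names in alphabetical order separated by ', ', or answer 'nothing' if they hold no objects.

Answer: card

Derivation:
Tracking all object holders:
Start: card:Wendy, wallet:Quinn, bag:Quinn
Event 1 (give wallet: Quinn -> Alice). State: card:Wendy, wallet:Alice, bag:Quinn
Event 2 (swap card<->bag: now card:Quinn, bag:Wendy). State: card:Quinn, wallet:Alice, bag:Wendy
Event 3 (swap card<->bag: now card:Wendy, bag:Quinn). State: card:Wendy, wallet:Alice, bag:Quinn
Event 4 (give bag: Quinn -> Grace). State: card:Wendy, wallet:Alice, bag:Grace
Event 5 (give wallet: Alice -> Wendy). State: card:Wendy, wallet:Wendy, bag:Grace
Event 6 (give bag: Grace -> Quinn). State: card:Wendy, wallet:Wendy, bag:Quinn
Event 7 (swap bag<->card: now bag:Wendy, card:Quinn). State: card:Quinn, wallet:Wendy, bag:Wendy
Event 8 (give card: Quinn -> Wendy). State: card:Wendy, wallet:Wendy, bag:Wendy
Event 9 (give bag: Wendy -> Grace). State: card:Wendy, wallet:Wendy, bag:Grace
Event 10 (give card: Wendy -> Oscar). State: card:Oscar, wallet:Wendy, bag:Grace
Event 11 (swap card<->bag: now card:Grace, bag:Oscar). State: card:Grace, wallet:Wendy, bag:Oscar

Final state: card:Grace, wallet:Wendy, bag:Oscar
Grace holds: card.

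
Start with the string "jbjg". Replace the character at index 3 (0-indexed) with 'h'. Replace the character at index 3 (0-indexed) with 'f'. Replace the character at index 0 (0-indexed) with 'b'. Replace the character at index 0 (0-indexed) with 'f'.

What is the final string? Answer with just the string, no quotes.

Answer: fbjf

Derivation:
Applying each edit step by step:
Start: "jbjg"
Op 1 (replace idx 3: 'g' -> 'h'): "jbjg" -> "jbjh"
Op 2 (replace idx 3: 'h' -> 'f'): "jbjh" -> "jbjf"
Op 3 (replace idx 0: 'j' -> 'b'): "jbjf" -> "bbjf"
Op 4 (replace idx 0: 'b' -> 'f'): "bbjf" -> "fbjf"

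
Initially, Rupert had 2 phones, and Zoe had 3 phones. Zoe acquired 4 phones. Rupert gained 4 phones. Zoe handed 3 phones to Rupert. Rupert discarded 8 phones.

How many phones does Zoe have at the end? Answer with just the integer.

Answer: 4

Derivation:
Tracking counts step by step:
Start: Rupert=2, Zoe=3
Event 1 (Zoe +4): Zoe: 3 -> 7. State: Rupert=2, Zoe=7
Event 2 (Rupert +4): Rupert: 2 -> 6. State: Rupert=6, Zoe=7
Event 3 (Zoe -> Rupert, 3): Zoe: 7 -> 4, Rupert: 6 -> 9. State: Rupert=9, Zoe=4
Event 4 (Rupert -8): Rupert: 9 -> 1. State: Rupert=1, Zoe=4

Zoe's final count: 4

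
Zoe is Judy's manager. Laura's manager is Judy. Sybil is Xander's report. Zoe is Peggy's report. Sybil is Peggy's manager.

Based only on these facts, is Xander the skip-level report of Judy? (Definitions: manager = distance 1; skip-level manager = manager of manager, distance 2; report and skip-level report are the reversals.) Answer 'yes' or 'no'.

Reconstructing the manager chain from the given facts:
  Xander -> Sybil -> Peggy -> Zoe -> Judy -> Laura
(each arrow means 'manager of the next')
Positions in the chain (0 = top):
  position of Xander: 0
  position of Sybil: 1
  position of Peggy: 2
  position of Zoe: 3
  position of Judy: 4
  position of Laura: 5

Xander is at position 0, Judy is at position 4; signed distance (j - i) = 4.
'skip-level report' requires j - i = -2. Actual distance is 4, so the relation does NOT hold.

Answer: no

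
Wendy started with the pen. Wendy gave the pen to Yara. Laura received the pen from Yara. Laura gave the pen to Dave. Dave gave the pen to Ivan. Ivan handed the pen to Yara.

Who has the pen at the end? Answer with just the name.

Tracking the pen through each event:
Start: Wendy has the pen.
After event 1: Yara has the pen.
After event 2: Laura has the pen.
After event 3: Dave has the pen.
After event 4: Ivan has the pen.
After event 5: Yara has the pen.

Answer: Yara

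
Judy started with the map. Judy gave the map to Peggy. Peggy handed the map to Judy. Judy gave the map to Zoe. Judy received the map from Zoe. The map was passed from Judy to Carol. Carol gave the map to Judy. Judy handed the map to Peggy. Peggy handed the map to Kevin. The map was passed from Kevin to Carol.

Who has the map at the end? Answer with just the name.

Answer: Carol

Derivation:
Tracking the map through each event:
Start: Judy has the map.
After event 1: Peggy has the map.
After event 2: Judy has the map.
After event 3: Zoe has the map.
After event 4: Judy has the map.
After event 5: Carol has the map.
After event 6: Judy has the map.
After event 7: Peggy has the map.
After event 8: Kevin has the map.
After event 9: Carol has the map.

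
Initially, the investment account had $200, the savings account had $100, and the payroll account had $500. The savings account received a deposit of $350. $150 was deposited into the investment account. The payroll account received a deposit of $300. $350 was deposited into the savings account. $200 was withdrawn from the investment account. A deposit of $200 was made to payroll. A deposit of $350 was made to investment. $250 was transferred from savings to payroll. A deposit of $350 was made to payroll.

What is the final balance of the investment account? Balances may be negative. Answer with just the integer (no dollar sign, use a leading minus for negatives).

Answer: 500

Derivation:
Tracking account balances step by step:
Start: investment=200, savings=100, payroll=500
Event 1 (deposit 350 to savings): savings: 100 + 350 = 450. Balances: investment=200, savings=450, payroll=500
Event 2 (deposit 150 to investment): investment: 200 + 150 = 350. Balances: investment=350, savings=450, payroll=500
Event 3 (deposit 300 to payroll): payroll: 500 + 300 = 800. Balances: investment=350, savings=450, payroll=800
Event 4 (deposit 350 to savings): savings: 450 + 350 = 800. Balances: investment=350, savings=800, payroll=800
Event 5 (withdraw 200 from investment): investment: 350 - 200 = 150. Balances: investment=150, savings=800, payroll=800
Event 6 (deposit 200 to payroll): payroll: 800 + 200 = 1000. Balances: investment=150, savings=800, payroll=1000
Event 7 (deposit 350 to investment): investment: 150 + 350 = 500. Balances: investment=500, savings=800, payroll=1000
Event 8 (transfer 250 savings -> payroll): savings: 800 - 250 = 550, payroll: 1000 + 250 = 1250. Balances: investment=500, savings=550, payroll=1250
Event 9 (deposit 350 to payroll): payroll: 1250 + 350 = 1600. Balances: investment=500, savings=550, payroll=1600

Final balance of investment: 500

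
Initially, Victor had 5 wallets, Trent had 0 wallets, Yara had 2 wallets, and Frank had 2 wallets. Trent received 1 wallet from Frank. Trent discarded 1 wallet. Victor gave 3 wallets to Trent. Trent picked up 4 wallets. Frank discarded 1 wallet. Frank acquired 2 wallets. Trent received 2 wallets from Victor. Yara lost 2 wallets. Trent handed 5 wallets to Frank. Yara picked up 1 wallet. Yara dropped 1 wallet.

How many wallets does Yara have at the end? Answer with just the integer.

Tracking counts step by step:
Start: Victor=5, Trent=0, Yara=2, Frank=2
Event 1 (Frank -> Trent, 1): Frank: 2 -> 1, Trent: 0 -> 1. State: Victor=5, Trent=1, Yara=2, Frank=1
Event 2 (Trent -1): Trent: 1 -> 0. State: Victor=5, Trent=0, Yara=2, Frank=1
Event 3 (Victor -> Trent, 3): Victor: 5 -> 2, Trent: 0 -> 3. State: Victor=2, Trent=3, Yara=2, Frank=1
Event 4 (Trent +4): Trent: 3 -> 7. State: Victor=2, Trent=7, Yara=2, Frank=1
Event 5 (Frank -1): Frank: 1 -> 0. State: Victor=2, Trent=7, Yara=2, Frank=0
Event 6 (Frank +2): Frank: 0 -> 2. State: Victor=2, Trent=7, Yara=2, Frank=2
Event 7 (Victor -> Trent, 2): Victor: 2 -> 0, Trent: 7 -> 9. State: Victor=0, Trent=9, Yara=2, Frank=2
Event 8 (Yara -2): Yara: 2 -> 0. State: Victor=0, Trent=9, Yara=0, Frank=2
Event 9 (Trent -> Frank, 5): Trent: 9 -> 4, Frank: 2 -> 7. State: Victor=0, Trent=4, Yara=0, Frank=7
Event 10 (Yara +1): Yara: 0 -> 1. State: Victor=0, Trent=4, Yara=1, Frank=7
Event 11 (Yara -1): Yara: 1 -> 0. State: Victor=0, Trent=4, Yara=0, Frank=7

Yara's final count: 0

Answer: 0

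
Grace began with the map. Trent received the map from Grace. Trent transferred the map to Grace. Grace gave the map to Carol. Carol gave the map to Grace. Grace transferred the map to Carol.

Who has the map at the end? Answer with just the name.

Tracking the map through each event:
Start: Grace has the map.
After event 1: Trent has the map.
After event 2: Grace has the map.
After event 3: Carol has the map.
After event 4: Grace has the map.
After event 5: Carol has the map.

Answer: Carol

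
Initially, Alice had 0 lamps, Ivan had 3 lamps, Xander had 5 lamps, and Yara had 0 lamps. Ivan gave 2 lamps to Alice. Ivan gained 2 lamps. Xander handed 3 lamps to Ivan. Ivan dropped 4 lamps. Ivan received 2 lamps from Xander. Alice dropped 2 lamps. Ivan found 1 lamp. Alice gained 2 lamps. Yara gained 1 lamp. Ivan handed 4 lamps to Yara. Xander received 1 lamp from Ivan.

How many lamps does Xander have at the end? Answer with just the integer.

Answer: 1

Derivation:
Tracking counts step by step:
Start: Alice=0, Ivan=3, Xander=5, Yara=0
Event 1 (Ivan -> Alice, 2): Ivan: 3 -> 1, Alice: 0 -> 2. State: Alice=2, Ivan=1, Xander=5, Yara=0
Event 2 (Ivan +2): Ivan: 1 -> 3. State: Alice=2, Ivan=3, Xander=5, Yara=0
Event 3 (Xander -> Ivan, 3): Xander: 5 -> 2, Ivan: 3 -> 6. State: Alice=2, Ivan=6, Xander=2, Yara=0
Event 4 (Ivan -4): Ivan: 6 -> 2. State: Alice=2, Ivan=2, Xander=2, Yara=0
Event 5 (Xander -> Ivan, 2): Xander: 2 -> 0, Ivan: 2 -> 4. State: Alice=2, Ivan=4, Xander=0, Yara=0
Event 6 (Alice -2): Alice: 2 -> 0. State: Alice=0, Ivan=4, Xander=0, Yara=0
Event 7 (Ivan +1): Ivan: 4 -> 5. State: Alice=0, Ivan=5, Xander=0, Yara=0
Event 8 (Alice +2): Alice: 0 -> 2. State: Alice=2, Ivan=5, Xander=0, Yara=0
Event 9 (Yara +1): Yara: 0 -> 1. State: Alice=2, Ivan=5, Xander=0, Yara=1
Event 10 (Ivan -> Yara, 4): Ivan: 5 -> 1, Yara: 1 -> 5. State: Alice=2, Ivan=1, Xander=0, Yara=5
Event 11 (Ivan -> Xander, 1): Ivan: 1 -> 0, Xander: 0 -> 1. State: Alice=2, Ivan=0, Xander=1, Yara=5

Xander's final count: 1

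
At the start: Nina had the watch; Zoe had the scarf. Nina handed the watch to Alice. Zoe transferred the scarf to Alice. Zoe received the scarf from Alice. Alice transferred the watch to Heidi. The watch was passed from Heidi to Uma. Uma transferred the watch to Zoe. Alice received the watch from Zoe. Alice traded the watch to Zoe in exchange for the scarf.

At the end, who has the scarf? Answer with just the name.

Tracking all object holders:
Start: watch:Nina, scarf:Zoe
Event 1 (give watch: Nina -> Alice). State: watch:Alice, scarf:Zoe
Event 2 (give scarf: Zoe -> Alice). State: watch:Alice, scarf:Alice
Event 3 (give scarf: Alice -> Zoe). State: watch:Alice, scarf:Zoe
Event 4 (give watch: Alice -> Heidi). State: watch:Heidi, scarf:Zoe
Event 5 (give watch: Heidi -> Uma). State: watch:Uma, scarf:Zoe
Event 6 (give watch: Uma -> Zoe). State: watch:Zoe, scarf:Zoe
Event 7 (give watch: Zoe -> Alice). State: watch:Alice, scarf:Zoe
Event 8 (swap watch<->scarf: now watch:Zoe, scarf:Alice). State: watch:Zoe, scarf:Alice

Final state: watch:Zoe, scarf:Alice
The scarf is held by Alice.

Answer: Alice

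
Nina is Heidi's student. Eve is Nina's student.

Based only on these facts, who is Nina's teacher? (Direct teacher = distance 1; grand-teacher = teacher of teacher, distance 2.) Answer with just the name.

Answer: Heidi

Derivation:
Reconstructing the teacher chain from the given facts:
  Heidi -> Nina -> Eve
(each arrow means 'teacher of the next')
Positions in the chain (0 = top):
  position of Heidi: 0
  position of Nina: 1
  position of Eve: 2

Nina is at position 1; the teacher is 1 step up the chain, i.e. position 0: Heidi.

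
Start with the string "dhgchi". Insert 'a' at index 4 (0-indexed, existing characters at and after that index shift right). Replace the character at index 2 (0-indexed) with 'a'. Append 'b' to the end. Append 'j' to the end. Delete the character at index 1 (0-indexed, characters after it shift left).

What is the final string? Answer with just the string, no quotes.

Applying each edit step by step:
Start: "dhgchi"
Op 1 (insert 'a' at idx 4): "dhgchi" -> "dhgcahi"
Op 2 (replace idx 2: 'g' -> 'a'): "dhgcahi" -> "dhacahi"
Op 3 (append 'b'): "dhacahi" -> "dhacahib"
Op 4 (append 'j'): "dhacahib" -> "dhacahibj"
Op 5 (delete idx 1 = 'h'): "dhacahibj" -> "dacahibj"

Answer: dacahibj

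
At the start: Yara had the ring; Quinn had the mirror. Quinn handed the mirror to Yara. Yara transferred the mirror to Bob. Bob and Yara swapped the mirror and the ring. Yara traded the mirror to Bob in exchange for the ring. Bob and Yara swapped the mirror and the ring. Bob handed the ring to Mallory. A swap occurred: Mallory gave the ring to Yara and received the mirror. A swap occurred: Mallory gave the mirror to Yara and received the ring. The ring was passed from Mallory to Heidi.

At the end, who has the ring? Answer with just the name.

Tracking all object holders:
Start: ring:Yara, mirror:Quinn
Event 1 (give mirror: Quinn -> Yara). State: ring:Yara, mirror:Yara
Event 2 (give mirror: Yara -> Bob). State: ring:Yara, mirror:Bob
Event 3 (swap mirror<->ring: now mirror:Yara, ring:Bob). State: ring:Bob, mirror:Yara
Event 4 (swap mirror<->ring: now mirror:Bob, ring:Yara). State: ring:Yara, mirror:Bob
Event 5 (swap mirror<->ring: now mirror:Yara, ring:Bob). State: ring:Bob, mirror:Yara
Event 6 (give ring: Bob -> Mallory). State: ring:Mallory, mirror:Yara
Event 7 (swap ring<->mirror: now ring:Yara, mirror:Mallory). State: ring:Yara, mirror:Mallory
Event 8 (swap mirror<->ring: now mirror:Yara, ring:Mallory). State: ring:Mallory, mirror:Yara
Event 9 (give ring: Mallory -> Heidi). State: ring:Heidi, mirror:Yara

Final state: ring:Heidi, mirror:Yara
The ring is held by Heidi.

Answer: Heidi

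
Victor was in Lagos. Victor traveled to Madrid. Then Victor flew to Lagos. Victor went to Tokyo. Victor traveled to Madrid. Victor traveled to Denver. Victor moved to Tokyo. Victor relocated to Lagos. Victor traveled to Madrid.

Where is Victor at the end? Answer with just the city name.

Tracking Victor's location:
Start: Victor is in Lagos.
After move 1: Lagos -> Madrid. Victor is in Madrid.
After move 2: Madrid -> Lagos. Victor is in Lagos.
After move 3: Lagos -> Tokyo. Victor is in Tokyo.
After move 4: Tokyo -> Madrid. Victor is in Madrid.
After move 5: Madrid -> Denver. Victor is in Denver.
After move 6: Denver -> Tokyo. Victor is in Tokyo.
After move 7: Tokyo -> Lagos. Victor is in Lagos.
After move 8: Lagos -> Madrid. Victor is in Madrid.

Answer: Madrid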